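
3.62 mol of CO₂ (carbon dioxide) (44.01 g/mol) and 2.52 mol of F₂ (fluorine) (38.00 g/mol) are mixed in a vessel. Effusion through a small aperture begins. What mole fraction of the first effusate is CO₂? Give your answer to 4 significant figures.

0.5717

The effusion rate of species i is ∝ p_i/√M_i ∝ n_i/√M_i.
Mole fraction of CO₂ in the effusate = (n_CO₂/√M_CO₂) / (n_CO₂/√M_CO₂ + n_F₂/√M_F₂)
= (3.62/√44.01) / (3.62/√44.01 + 2.52/√38.00) = 0.5457/(0.5457 + 0.4088) = 0.5717.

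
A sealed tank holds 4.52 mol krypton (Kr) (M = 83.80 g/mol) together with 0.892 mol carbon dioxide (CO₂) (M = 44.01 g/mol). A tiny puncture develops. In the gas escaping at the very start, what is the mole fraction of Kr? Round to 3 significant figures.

Effusion rate of each component ∝ n_i/√M_i (partial pressure × 1/√M).
x_Kr(eff) = (n_Kr/√M_Kr) / (n_Kr/√M_Kr + n_CO₂/√M_CO₂)
= (4.52/√83.80) / (4.52/√83.80 + 0.892/√44.01) = 0.4938/(0.4938 + 0.1345) = 0.786.

0.786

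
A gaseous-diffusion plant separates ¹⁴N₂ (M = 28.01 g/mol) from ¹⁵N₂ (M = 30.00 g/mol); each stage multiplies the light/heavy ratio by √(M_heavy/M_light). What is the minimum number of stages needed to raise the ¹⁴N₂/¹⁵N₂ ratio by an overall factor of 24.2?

93

With α = √(30.00/28.01) per stage, ln α = ½ ln(1.07105) = 0.03432.
Need α^N ≥ 24.2 ⇒ N ≥ ln(24.2) / ln α = 3.186 / 0.03432 = 92.85.
So at least 93 stages are needed.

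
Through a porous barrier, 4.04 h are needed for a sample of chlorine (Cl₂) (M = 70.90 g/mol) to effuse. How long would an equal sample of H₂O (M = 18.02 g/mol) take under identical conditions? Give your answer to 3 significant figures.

Since effusion rate ∝ 1/√M, t_H₂O/t_Cl₂ = √(M_H₂O/M_Cl₂) = √(18.02/70.90) = √0.2542 = 0.5041.
So the time for H₂O is 4.04 × 0.5041 = 2.04 h.

2.04 h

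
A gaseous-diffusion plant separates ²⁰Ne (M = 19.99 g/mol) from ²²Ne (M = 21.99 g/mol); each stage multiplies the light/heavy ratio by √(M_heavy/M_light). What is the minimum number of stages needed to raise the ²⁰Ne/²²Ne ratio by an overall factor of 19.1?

Per stage α = (21.99/19.99)^(1/2) = 1.10005^0.5, giving ln α = 0.04768.
Need α^N ≥ 19.1 ⇒ N ≥ ln(19.1) / ln α = 2.950 / 0.04768 = 61.87.
So at least 62 stages are needed.

62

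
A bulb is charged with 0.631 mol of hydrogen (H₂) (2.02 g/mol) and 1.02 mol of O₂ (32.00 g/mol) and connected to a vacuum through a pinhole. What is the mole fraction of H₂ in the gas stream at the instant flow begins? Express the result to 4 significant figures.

Each component's effusion rate ∝ (its partial pressure)·(1/√M) ∝ n_i/√M_i.
So x_H₂ in the escaping gas = (n_H₂/√M_H₂) / Σ(n_i/√M_i)
= (0.631/√2.02) / (0.631/√2.02 + 1.02/√32.00) = 0.4440/(0.4440 + 0.1803) = 0.7112.

0.7112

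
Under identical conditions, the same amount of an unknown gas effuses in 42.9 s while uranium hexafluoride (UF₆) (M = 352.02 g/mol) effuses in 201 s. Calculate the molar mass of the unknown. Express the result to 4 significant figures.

16.04 g/mol

From Graham's law, t_X/t_UF₆ = √(M_X/M_UF₆).
42.9/201 = 0.2134 = √(M_X/352.02)
M_X = 352.02 × 0.2134² = 352.02 × 0.04555 = 16.04 g/mol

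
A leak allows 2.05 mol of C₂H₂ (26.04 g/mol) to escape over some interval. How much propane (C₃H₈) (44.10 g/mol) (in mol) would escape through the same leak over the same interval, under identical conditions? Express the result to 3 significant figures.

1.58 mol

From Graham's law, rate_C₃H₈/rate_C₂H₂ = √(M_C₂H₂/M_C₃H₈) = √(26.04/44.10) = √0.5905 = 0.7684.
So the amount for C₃H₈ is 2.05 × 0.7684 = 1.58 mol.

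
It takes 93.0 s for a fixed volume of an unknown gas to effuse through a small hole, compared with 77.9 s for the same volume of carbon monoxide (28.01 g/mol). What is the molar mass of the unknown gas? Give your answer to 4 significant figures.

39.92 g/mol

Using Graham's law: t_X/t_CO = √(M_X/M_CO).
93.0/77.9 = 1.194 = √(M_X/28.01)
M_X = 28.01 × 1.194² = 28.01 × 1.425 = 39.92 g/mol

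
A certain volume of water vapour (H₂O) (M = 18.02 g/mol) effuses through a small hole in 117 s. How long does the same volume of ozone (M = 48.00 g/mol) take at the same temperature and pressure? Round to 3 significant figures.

Since effusion rate ∝ 1/√M, t_O₃/t_H₂O = √(M_O₃/M_H₂O) = √(48.00/18.02) = √2.664 = 1.632.
So the time for O₃ is 117 × 1.632 = 191 s.

191 s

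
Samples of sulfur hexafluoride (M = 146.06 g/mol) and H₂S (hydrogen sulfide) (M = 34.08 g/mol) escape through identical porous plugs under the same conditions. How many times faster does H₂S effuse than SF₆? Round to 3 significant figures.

2.07

From Graham's law, rate_H₂S/rate_SF₆ = √(M_SF₆/M_H₂S) = √(146.06/34.08) = √4.286 = 2.07.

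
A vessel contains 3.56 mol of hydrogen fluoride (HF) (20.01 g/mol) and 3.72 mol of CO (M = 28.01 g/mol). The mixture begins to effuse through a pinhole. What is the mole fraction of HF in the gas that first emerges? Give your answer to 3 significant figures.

Rate_i ∝ x_i/√M_i (Graham's law weighted by mole fraction), so the effusate composition follows n_i/√M_i.
Mole fraction of HF in the effusate = (n_HF/√M_HF) / (n_HF/√M_HF + n_CO/√M_CO)
= (3.56/√20.01) / (3.56/√20.01 + 3.72/√28.01) = 0.7958/(0.7958 + 0.7029) = 0.531.

0.531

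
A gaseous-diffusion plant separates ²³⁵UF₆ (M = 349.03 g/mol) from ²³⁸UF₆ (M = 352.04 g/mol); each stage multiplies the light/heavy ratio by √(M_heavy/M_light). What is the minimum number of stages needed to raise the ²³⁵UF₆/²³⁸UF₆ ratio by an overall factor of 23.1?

With α = √(352.04/349.03) per stage, ln α = ½ ln(1.00862) = 0.004293.
Need α^N ≥ 23.1 ⇒ N ≥ ln(23.1) / ln α = 3.140 / 0.004293 = 731.31.
So at least 732 stages are needed.

732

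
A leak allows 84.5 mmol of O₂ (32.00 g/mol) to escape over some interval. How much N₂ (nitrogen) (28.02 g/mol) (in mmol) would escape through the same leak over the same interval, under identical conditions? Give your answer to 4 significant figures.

From Graham's law, rate_N₂/rate_O₂ = √(M_O₂/M_N₂) = √(32.00/28.02) = √1.142 = 1.069.
So the amount for N₂ is 84.5 × 1.069 = 90.30 mmol.

90.30 mmol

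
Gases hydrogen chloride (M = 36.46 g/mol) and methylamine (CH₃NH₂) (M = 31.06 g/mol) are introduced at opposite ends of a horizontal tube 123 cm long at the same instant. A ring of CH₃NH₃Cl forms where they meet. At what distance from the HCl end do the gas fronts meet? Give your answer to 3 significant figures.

59.0 cm

Distances travelled in equal time are proportional to diffusion rates, so d_HCl/d_CH₃NH₂ = √(M_CH₃NH₂/M_HCl) = √(31.06/36.46) = 0.9230.
With d_HCl + d_CH₃NH₂ = 123 cm, d_CH₃NH₂ = 123/(1 + 0.9230) = 63.96 cm.
d_HCl = 123 − 63.96 = 59.0 cm.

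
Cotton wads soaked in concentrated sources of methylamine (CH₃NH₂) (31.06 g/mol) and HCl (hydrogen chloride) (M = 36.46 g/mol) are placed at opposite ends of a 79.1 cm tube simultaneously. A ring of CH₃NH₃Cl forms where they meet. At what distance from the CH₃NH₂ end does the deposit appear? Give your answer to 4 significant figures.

41.13 cm

Graham's law gives d_CH₃NH₂/d_HCl = rate_CH₃NH₂/rate_HCl = √(M_HCl/M_CH₃NH₂) = √(36.46/31.06) = 1.083.
With d_CH₃NH₂ + d_HCl = 79.1 cm, d_HCl = 79.1/(1 + 1.083) = 37.97 cm.
d_CH₃NH₂ = 79.1 − 37.97 = 41.13 cm.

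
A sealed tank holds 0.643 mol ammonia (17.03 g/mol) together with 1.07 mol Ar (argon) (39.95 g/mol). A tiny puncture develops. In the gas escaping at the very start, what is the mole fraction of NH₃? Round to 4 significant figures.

0.4793

Rate_i ∝ x_i/√M_i (Graham's law weighted by mole fraction), so the effusate composition follows n_i/√M_i.
x_NH₃(eff) = (n_NH₃/√M_NH₃) / (n_NH₃/√M_NH₃ + n_Ar/√M_Ar)
= (0.643/√17.03) / (0.643/√17.03 + 1.07/√39.95) = 0.1558/(0.1558 + 0.1693) = 0.4793.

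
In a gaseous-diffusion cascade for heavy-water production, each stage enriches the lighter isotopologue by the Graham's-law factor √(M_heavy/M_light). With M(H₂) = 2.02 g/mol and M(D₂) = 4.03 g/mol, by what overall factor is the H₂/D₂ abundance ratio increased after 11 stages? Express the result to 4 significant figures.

After 11 stages the ratio has grown by (√(4.03/2.02))^11 = (4.03/2.02)^(11/2).
= 1.99505^(11/2) = 44.64.

44.64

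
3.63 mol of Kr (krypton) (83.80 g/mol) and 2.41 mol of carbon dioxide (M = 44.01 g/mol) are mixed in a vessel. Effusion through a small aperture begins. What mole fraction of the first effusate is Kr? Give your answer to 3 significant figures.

Rate_i ∝ x_i/√M_i (Graham's law weighted by mole fraction), so the effusate composition follows n_i/√M_i.
x_Kr(eff) = (n_Kr/√M_Kr) / (n_Kr/√M_Kr + n_CO₂/√M_CO₂)
= (3.63/√83.80) / (3.63/√83.80 + 2.41/√44.01) = 0.3965/(0.3965 + 0.3633) = 0.522.

0.522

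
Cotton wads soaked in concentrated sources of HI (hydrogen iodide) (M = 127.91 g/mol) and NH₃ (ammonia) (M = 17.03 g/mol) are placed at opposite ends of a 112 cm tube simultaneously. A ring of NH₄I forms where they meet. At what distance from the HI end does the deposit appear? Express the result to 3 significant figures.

29.9 cm

The fronts meet when d_HI + d_NH₃ = L with d_HI/d_NH₃ = √(M_NH₃/M_HI) (Graham's law). Here √(M_NH₃/M_HI) = √(17.03/127.91) = 0.3649.
With d_HI + d_NH₃ = 112 cm, d_NH₃ = 112/(1 + 0.3649) = 82.06 cm.
d_HI = 112 − 82.06 = 29.9 cm.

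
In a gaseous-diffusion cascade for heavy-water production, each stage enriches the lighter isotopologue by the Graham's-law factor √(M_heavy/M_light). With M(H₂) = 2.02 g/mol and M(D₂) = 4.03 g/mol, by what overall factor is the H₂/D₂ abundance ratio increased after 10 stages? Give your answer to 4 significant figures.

31.61

Each stage multiplies the ratio by α = √(4.03/2.02), so after 10 stages the overall factor is α^10 = (4.03/2.02)^(10/2).
= 1.99505^5 = 31.61.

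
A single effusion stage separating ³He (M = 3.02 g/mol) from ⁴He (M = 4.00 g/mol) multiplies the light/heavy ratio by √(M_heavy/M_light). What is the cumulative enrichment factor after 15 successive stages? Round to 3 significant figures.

8.23

Overall factor = α^15 with α = √(4.00/3.02), i.e. (4.00/3.02)^(15/2).
= 1.32450^(15/2) = 8.23.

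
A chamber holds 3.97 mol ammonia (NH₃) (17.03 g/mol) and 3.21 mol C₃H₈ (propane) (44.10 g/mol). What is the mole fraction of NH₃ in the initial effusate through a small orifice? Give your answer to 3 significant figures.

0.666

Each component's effusion rate ∝ (its partial pressure)·(1/√M) ∝ n_i/√M_i.
So x_NH₃ in the escaping gas = (n_NH₃/√M_NH₃) / Σ(n_i/√M_i)
= (3.97/√17.03) / (3.97/√17.03 + 3.21/√44.10) = 0.9620/(0.9620 + 0.4834) = 0.666.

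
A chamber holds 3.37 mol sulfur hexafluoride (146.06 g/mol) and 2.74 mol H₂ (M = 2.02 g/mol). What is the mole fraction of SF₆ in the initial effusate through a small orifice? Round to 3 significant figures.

0.126

Effusion rate of each component ∝ n_i/√M_i (partial pressure × 1/√M).
So x_SF₆ in the escaping gas = (n_SF₆/√M_SF₆) / Σ(n_i/√M_i)
= (3.37/√146.06) / (3.37/√146.06 + 2.74/√2.02) = 0.2788/(0.2788 + 1.928) = 0.126.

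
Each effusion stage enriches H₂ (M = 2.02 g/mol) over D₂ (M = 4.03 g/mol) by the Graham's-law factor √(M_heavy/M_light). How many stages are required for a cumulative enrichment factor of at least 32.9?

11

Single-stage factor α = √(4.03/2.02), so ln α = ½ ln(1.99505) = 0.3453.
Need α^N ≥ 32.9 ⇒ N ≥ ln(32.9) / ln α = 3.493 / 0.3453 = 10.12.
Rounding up, N = 11 stages.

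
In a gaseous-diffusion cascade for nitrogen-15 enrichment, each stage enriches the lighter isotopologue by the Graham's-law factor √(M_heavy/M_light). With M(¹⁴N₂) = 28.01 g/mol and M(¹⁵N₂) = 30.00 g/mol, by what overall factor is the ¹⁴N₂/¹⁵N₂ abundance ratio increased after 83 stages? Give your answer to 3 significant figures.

17.3

Each stage multiplies the ratio by α = √(30.00/28.01), so after 83 stages the overall factor is α^83 = (30.00/28.01)^(83/2).
= 1.07105^(83/2) = 17.3.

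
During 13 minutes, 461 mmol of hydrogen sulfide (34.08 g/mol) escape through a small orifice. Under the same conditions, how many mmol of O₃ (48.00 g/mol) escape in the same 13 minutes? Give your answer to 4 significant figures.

Since effusion rate ∝ 1/√M, rate_O₃/rate_H₂S = √(M_H₂S/M_O₃) = √(34.08/48.00) = √0.7100 = 0.8426.
So the amount for O₃ is 461 × 0.8426 = 388.4 mmol.

388.4 mmol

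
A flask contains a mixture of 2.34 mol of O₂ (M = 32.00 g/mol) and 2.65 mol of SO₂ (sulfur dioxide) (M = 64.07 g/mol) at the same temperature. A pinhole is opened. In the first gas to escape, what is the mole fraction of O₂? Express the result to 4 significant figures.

The effusion rate of species i is ∝ p_i/√M_i ∝ n_i/√M_i.
x_O₂(eff) = (n_O₂/√M_O₂) / (n_O₂/√M_O₂ + n_SO₂/√M_SO₂)
= (2.34/√32.00) / (2.34/√32.00 + 2.65/√64.07) = 0.4137/(0.4137 + 0.3311) = 0.5554.

0.5554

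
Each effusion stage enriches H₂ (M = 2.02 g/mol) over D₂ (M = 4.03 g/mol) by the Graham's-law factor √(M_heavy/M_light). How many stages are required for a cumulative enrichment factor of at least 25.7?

10

Single-stage factor α = √(4.03/2.02), so ln α = ½ ln(1.99505) = 0.3453.
Need α^N ≥ 25.7 ⇒ N ≥ ln(25.7) / ln α = 3.246 / 0.3453 = 9.40.
Minimum whole number of stages: N = 10.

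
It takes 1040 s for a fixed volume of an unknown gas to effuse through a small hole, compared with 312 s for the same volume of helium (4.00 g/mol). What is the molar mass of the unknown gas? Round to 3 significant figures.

By Graham's law, t_X/t_He = √(M_X/M_He).
1040/312 = 3.333 = √(M_X/4.00)
M_X = 4.00 × 3.333² = 4.00 × 11.11 = 44.4 g/mol

44.4 g/mol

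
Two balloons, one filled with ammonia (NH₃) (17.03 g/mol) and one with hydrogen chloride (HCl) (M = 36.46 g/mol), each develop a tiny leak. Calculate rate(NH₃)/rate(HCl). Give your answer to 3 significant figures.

From Graham's law, rate_NH₃/rate_HCl = √(M_HCl/M_NH₃) = √(36.46/17.03) = √2.141 = 1.46.

1.46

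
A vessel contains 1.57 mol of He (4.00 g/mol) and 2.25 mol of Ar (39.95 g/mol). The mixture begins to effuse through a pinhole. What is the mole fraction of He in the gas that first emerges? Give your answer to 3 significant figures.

0.688

Each component's effusion rate ∝ (its partial pressure)·(1/√M) ∝ n_i/√M_i.
x_He(eff) = (n_He/√M_He) / (n_He/√M_He + n_Ar/√M_Ar)
= (1.57/√4.00) / (1.57/√4.00 + 2.25/√39.95) = 0.7850/(0.7850 + 0.3560) = 0.688.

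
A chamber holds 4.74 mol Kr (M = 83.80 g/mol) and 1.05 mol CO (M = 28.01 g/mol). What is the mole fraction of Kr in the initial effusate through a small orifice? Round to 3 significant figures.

Each component's effusion rate ∝ (its partial pressure)·(1/√M) ∝ n_i/√M_i.
x_Kr(eff) = (n_Kr/√M_Kr) / (n_Kr/√M_Kr + n_CO/√M_CO)
= (4.74/√83.80) / (4.74/√83.80 + 1.05/√28.01) = 0.5178/(0.5178 + 0.1984) = 0.723.

0.723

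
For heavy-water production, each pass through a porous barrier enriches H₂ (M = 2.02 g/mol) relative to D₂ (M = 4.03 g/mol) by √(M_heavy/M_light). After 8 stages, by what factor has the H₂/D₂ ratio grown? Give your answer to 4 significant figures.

Overall factor = α^8 with α = √(4.03/2.02), i.e. (4.03/2.02)^(8/2).
= 1.99505^4 = 15.84.

15.84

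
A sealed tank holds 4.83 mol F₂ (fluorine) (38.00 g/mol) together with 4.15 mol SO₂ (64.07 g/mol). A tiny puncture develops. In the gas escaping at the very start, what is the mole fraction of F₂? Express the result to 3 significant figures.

0.602

Each component's effusion rate ∝ (its partial pressure)·(1/√M) ∝ n_i/√M_i.
Mole fraction of F₂ in the effusate = (n_F₂/√M_F₂) / (n_F₂/√M_F₂ + n_SO₂/√M_SO₂)
= (4.83/√38.00) / (4.83/√38.00 + 4.15/√64.07) = 0.7835/(0.7835 + 0.5185) = 0.602.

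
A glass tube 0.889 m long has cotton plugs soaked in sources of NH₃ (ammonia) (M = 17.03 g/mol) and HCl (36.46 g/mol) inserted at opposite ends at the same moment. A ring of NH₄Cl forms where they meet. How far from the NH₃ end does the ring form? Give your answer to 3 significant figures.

Distances travelled in equal time are proportional to diffusion rates, so d_NH₃/d_HCl = √(M_HCl/M_NH₃) = √(36.46/17.03) = 1.463.
With d_NH₃ + d_HCl = 0.889 m, d_HCl = 0.889/(1 + 1.463) = 0.3609 m.
d_NH₃ = 0.889 − 0.3609 = 0.528 m.

0.528 m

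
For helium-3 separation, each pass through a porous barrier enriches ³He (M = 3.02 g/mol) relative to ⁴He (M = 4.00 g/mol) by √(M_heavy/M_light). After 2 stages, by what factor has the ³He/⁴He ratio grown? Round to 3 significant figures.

1.32

Each stage multiplies the ratio by α = √(4.00/3.02), so after 2 stages the overall factor is α^2 = (4.00/3.02)^(2/2).
= 1.32450^1 = 1.32.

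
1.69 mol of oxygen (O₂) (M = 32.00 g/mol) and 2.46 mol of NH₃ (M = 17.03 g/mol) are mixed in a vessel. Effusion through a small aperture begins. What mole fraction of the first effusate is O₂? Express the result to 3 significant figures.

0.334

Effusion rate of each component ∝ n_i/√M_i (partial pressure × 1/√M).
x_O₂(eff) = (n_O₂/√M_O₂) / (n_O₂/√M_O₂ + n_NH₃/√M_NH₃)
= (1.69/√32.00) / (1.69/√32.00 + 2.46/√17.03) = 0.2988/(0.2988 + 0.5961) = 0.334.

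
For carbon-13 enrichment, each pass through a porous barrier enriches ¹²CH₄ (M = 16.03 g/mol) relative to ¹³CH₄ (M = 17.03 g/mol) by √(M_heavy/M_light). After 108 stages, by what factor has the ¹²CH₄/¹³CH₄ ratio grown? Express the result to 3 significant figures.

26.3

After 108 stages the ratio has grown by (√(17.03/16.03))^108 = (17.03/16.03)^(108/2).
= 1.06238^54 = 26.3.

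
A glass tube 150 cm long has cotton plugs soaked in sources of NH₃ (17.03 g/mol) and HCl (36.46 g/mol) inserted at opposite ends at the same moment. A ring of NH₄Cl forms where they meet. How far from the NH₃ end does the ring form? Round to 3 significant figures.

The fronts meet when d_NH₃ + d_HCl = L with d_NH₃/d_HCl = √(M_HCl/M_NH₃) (Graham's law). Here √(M_HCl/M_NH₃) = √(36.46/17.03) = 1.463.
With d_NH₃ + d_HCl = 150 cm, d_HCl = 150/(1 + 1.463) = 60.90 cm.
d_NH₃ = 150 − 60.90 = 89.1 cm.

89.1 cm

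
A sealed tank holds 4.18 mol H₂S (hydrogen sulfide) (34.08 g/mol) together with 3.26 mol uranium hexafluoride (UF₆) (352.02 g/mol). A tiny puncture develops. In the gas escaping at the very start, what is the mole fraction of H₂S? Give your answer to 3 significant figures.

0.805

Each component's effusion rate ∝ (its partial pressure)·(1/√M) ∝ n_i/√M_i.
x_H₂S(eff) = (n_H₂S/√M_H₂S) / (n_H₂S/√M_H₂S + n_UF₆/√M_UF₆)
= (4.18/√34.08) / (4.18/√34.08 + 3.26/√352.02) = 0.7160/(0.7160 + 0.1738) = 0.805.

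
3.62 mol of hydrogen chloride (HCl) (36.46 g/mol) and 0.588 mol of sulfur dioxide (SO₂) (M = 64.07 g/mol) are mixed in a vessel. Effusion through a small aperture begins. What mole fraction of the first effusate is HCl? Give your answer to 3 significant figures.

The effusion rate of species i is ∝ p_i/√M_i ∝ n_i/√M_i.
So x_HCl in the escaping gas = (n_HCl/√M_HCl) / Σ(n_i/√M_i)
= (3.62/√36.46) / (3.62/√36.46 + 0.588/√64.07) = 0.5995/(0.5995 + 0.07346) = 0.891.

0.891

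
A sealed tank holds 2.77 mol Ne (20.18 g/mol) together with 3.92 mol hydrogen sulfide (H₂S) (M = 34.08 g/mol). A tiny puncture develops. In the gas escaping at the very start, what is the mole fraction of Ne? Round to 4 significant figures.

0.4787

Effusion rate of each component ∝ n_i/√M_i (partial pressure × 1/√M).
x_Ne(eff) = (n_Ne/√M_Ne) / (n_Ne/√M_Ne + n_H₂S/√M_H₂S)
= (2.77/√20.18) / (2.77/√20.18 + 3.92/√34.08) = 0.6166/(0.6166 + 0.6715) = 0.4787.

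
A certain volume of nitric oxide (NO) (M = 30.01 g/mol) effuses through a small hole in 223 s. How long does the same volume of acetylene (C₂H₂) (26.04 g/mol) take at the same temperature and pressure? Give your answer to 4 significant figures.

207.7 s

By Graham's law, t_C₂H₂/t_NO = √(M_C₂H₂/M_NO) = √(26.04/30.01) = √0.8677 = 0.9315.
So the time for C₂H₂ is 223 × 0.9315 = 207.7 s.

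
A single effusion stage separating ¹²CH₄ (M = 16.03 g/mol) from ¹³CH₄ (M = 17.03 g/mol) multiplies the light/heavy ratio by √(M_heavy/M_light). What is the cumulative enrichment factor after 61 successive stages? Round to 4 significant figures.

6.332

Each stage multiplies the ratio by α = √(17.03/16.03), so after 61 stages the overall factor is α^61 = (17.03/16.03)^(61/2).
= 1.06238^(61/2) = 6.332.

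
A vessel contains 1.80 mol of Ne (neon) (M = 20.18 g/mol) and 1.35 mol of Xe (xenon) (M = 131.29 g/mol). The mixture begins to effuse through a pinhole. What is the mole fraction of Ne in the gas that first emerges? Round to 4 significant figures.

The effusion rate of species i is ∝ p_i/√M_i ∝ n_i/√M_i.
So x_Ne in the escaping gas = (n_Ne/√M_Ne) / Σ(n_i/√M_i)
= (1.80/√20.18) / (1.80/√20.18 + 1.35/√131.29) = 0.4007/(0.4007 + 0.1178) = 0.7728.

0.7728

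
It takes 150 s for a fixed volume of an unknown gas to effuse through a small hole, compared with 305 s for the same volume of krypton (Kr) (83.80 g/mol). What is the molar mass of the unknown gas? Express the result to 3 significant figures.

By Graham's law, t_X/t_Kr = √(M_X/M_Kr).
150/305 = 0.4918 = √(M_X/83.80)
M_X = 83.80 × 0.4918² = 83.80 × 0.2419 = 20.3 g/mol

20.3 g/mol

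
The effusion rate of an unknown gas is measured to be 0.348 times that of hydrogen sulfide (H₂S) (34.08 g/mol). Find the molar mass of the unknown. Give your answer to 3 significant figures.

Since effusion rate ∝ 1/√M, rate_X/rate_H₂S = √(M_H₂S/M_X).
0.348 = √(34.08/M_X)
M_X = 34.08 / 0.348² = 34.08 / 0.1211 = 281 g/mol

281 g/mol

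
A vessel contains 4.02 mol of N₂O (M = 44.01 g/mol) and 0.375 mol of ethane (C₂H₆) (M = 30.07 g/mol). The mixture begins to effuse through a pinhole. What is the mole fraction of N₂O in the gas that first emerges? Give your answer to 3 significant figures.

0.899

Effusion rate of each component ∝ n_i/√M_i (partial pressure × 1/√M).
Mole fraction of N₂O in the effusate = (n_N₂O/√M_N₂O) / (n_N₂O/√M_N₂O + n_C₂H₆/√M_C₂H₆)
= (4.02/√44.01) / (4.02/√44.01 + 0.375/√30.07) = 0.6060/(0.6060 + 0.06839) = 0.899.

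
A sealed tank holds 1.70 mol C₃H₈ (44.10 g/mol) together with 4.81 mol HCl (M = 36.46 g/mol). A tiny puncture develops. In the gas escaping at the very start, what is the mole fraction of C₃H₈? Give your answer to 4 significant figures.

0.2432

The effusion rate of species i is ∝ p_i/√M_i ∝ n_i/√M_i.
Mole fraction of C₃H₈ in the effusate = (n_C₃H₈/√M_C₃H₈) / (n_C₃H₈/√M_C₃H₈ + n_HCl/√M_HCl)
= (1.70/√44.10) / (1.70/√44.10 + 4.81/√36.46) = 0.2560/(0.2560 + 0.7966) = 0.2432.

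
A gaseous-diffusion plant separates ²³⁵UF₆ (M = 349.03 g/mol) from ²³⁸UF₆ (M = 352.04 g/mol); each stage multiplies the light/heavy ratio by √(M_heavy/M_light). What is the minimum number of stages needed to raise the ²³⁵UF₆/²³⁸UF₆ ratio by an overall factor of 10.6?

550

Single-stage factor α = √(352.04/349.03), so ln α = ½ ln(1.00862) = 0.004293.
Need α^N ≥ 10.6 ⇒ N ≥ ln(10.6) / ln α = 2.361 / 0.004293 = 549.87.
Rounding up, N = 550 stages.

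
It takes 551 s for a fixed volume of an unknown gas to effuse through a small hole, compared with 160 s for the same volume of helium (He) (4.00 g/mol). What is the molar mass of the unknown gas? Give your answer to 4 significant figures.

47.44 g/mol

Graham's law gives t_X/t_He = √(M_X/M_He).
551/160 = 3.444 = √(M_X/4.00)
M_X = 4.00 × 3.444² = 4.00 × 11.86 = 47.44 g/mol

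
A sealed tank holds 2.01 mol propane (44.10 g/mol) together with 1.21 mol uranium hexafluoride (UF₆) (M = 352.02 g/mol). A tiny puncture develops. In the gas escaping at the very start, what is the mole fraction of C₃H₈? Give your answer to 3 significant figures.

Each component's effusion rate ∝ (its partial pressure)·(1/√M) ∝ n_i/√M_i.
So x_C₃H₈ in the escaping gas = (n_C₃H₈/√M_C₃H₈) / Σ(n_i/√M_i)
= (2.01/√44.10) / (2.01/√44.10 + 1.21/√352.02) = 0.3027/(0.3027 + 0.06449) = 0.824.

0.824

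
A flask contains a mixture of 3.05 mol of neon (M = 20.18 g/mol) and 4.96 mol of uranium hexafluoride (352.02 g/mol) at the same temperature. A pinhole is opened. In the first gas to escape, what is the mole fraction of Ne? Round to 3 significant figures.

Each component's effusion rate ∝ (its partial pressure)·(1/√M) ∝ n_i/√M_i.
x_Ne(eff) = (n_Ne/√M_Ne) / (n_Ne/√M_Ne + n_UF₆/√M_UF₆)
= (3.05/√20.18) / (3.05/√20.18 + 4.96/√352.02) = 0.6790/(0.6790 + 0.2644) = 0.720.

0.720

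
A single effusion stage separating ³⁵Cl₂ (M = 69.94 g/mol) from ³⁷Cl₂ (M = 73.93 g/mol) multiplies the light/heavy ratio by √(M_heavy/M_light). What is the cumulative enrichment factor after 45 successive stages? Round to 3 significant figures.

3.48

The single-stage factor is √(M_heavy/M_light), so 45 stages give [√(73.93/69.94)]^45 = (73.93/69.94)^(45/2).
= 1.05705^(45/2) = 3.48.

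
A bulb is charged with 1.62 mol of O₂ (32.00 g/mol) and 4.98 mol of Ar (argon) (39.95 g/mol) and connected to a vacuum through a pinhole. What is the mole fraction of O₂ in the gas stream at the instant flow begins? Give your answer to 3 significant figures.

0.267

Each component's effusion rate ∝ (its partial pressure)·(1/√M) ∝ n_i/√M_i.
Mole fraction of O₂ in the effusate = (n_O₂/√M_O₂) / (n_O₂/√M_O₂ + n_Ar/√M_Ar)
= (1.62/√32.00) / (1.62/√32.00 + 4.98/√39.95) = 0.2864/(0.2864 + 0.7879) = 0.267.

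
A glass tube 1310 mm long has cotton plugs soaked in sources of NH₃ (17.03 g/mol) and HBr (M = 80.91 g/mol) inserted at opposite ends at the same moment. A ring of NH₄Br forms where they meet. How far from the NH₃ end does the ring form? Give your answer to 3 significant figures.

898 mm

Distances travelled in equal time are proportional to diffusion rates, so d_NH₃/d_HBr = √(M_HBr/M_NH₃) = √(80.91/17.03) = 2.180.
With d_NH₃ + d_HBr = 1310 mm, d_HBr = 1310/(1 + 2.180) = 412.0 mm.
d_NH₃ = 1310 − 412.0 = 898 mm.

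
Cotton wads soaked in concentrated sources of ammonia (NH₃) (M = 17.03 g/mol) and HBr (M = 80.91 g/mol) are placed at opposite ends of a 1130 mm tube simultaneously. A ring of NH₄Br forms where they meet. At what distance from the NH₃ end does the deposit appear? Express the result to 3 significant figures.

In equal time, each gas travels a distance ∝ its rate ∝ 1/√M, so d_NH₃/d_HBr = √(M_HBr/M_NH₃) = √(80.91/17.03) = 2.180.
With d_NH₃ + d_HBr = 1130 mm, d_HBr = 1130/(1 + 2.180) = 355.4 mm.
d_NH₃ = 1130 − 355.4 = 775 mm.

775 mm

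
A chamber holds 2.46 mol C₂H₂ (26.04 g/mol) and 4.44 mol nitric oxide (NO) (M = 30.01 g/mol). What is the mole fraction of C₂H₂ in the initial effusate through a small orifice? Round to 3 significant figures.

0.373

The effusion rate of species i is ∝ p_i/√M_i ∝ n_i/√M_i.
x_C₂H₂(eff) = (n_C₂H₂/√M_C₂H₂) / (n_C₂H₂/√M_C₂H₂ + n_NO/√M_NO)
= (2.46/√26.04) / (2.46/√26.04 + 4.44/√30.01) = 0.4821/(0.4821 + 0.8105) = 0.373.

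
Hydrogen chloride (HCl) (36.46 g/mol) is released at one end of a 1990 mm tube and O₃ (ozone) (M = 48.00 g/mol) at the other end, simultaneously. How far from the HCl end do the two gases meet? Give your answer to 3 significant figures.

1060 mm

Graham's law gives d_HCl/d_O₃ = rate_HCl/rate_O₃ = √(M_O₃/M_HCl) = √(48.00/36.46) = 1.147.
With d_HCl + d_O₃ = 1990 mm, d_O₃ = 1990/(1 + 1.147) = 926.7 mm.
d_HCl = 1990 − 926.7 = 1060 mm.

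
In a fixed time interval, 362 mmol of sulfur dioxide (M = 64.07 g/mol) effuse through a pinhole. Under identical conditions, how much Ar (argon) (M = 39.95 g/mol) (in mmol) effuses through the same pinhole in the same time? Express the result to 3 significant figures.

Using Graham's law: rate_Ar/rate_SO₂ = √(M_SO₂/M_Ar) = √(64.07/39.95) = √1.604 = 1.266.
So the amount for Ar is 362 × 1.266 = 458 mmol.

458 mmol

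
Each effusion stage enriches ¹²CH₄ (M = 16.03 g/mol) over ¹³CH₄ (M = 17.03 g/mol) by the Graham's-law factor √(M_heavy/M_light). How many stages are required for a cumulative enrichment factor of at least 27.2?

110

With α = √(17.03/16.03) per stage, ln α = ½ ln(1.06238) = 0.03026.
Need α^N ≥ 27.2 ⇒ N ≥ ln(27.2) / ln α = 3.303 / 0.03026 = 109.17.
Minimum whole number of stages: N = 110.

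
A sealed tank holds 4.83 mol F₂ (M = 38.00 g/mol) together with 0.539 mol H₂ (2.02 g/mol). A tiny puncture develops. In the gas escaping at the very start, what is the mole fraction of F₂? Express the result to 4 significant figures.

Each component's effusion rate ∝ (its partial pressure)·(1/√M) ∝ n_i/√M_i.
x_F₂(eff) = (n_F₂/√M_F₂) / (n_F₂/√M_F₂ + n_H₂/√M_H₂)
= (4.83/√38.00) / (4.83/√38.00 + 0.539/√2.02) = 0.7835/(0.7835 + 0.3792) = 0.6738.

0.6738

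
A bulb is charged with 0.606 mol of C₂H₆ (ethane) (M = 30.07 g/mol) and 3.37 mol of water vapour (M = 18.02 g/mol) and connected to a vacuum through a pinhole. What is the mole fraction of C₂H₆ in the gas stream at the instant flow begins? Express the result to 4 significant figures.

0.1222

Rate_i ∝ x_i/√M_i (Graham's law weighted by mole fraction), so the effusate composition follows n_i/√M_i.
Mole fraction of C₂H₆ in the effusate = (n_C₂H₆/√M_C₂H₆) / (n_C₂H₆/√M_C₂H₆ + n_H₂O/√M_H₂O)
= (0.606/√30.07) / (0.606/√30.07 + 3.37/√18.02) = 0.1105/(0.1105 + 0.7939) = 0.1222.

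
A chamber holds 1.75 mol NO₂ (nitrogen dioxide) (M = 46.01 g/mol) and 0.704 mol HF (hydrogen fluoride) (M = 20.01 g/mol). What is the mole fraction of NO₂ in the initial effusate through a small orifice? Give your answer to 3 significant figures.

Effusion rate of each component ∝ n_i/√M_i (partial pressure × 1/√M).
x_NO₂(eff) = (n_NO₂/√M_NO₂) / (n_NO₂/√M_NO₂ + n_HF/√M_HF)
= (1.75/√46.01) / (1.75/√46.01 + 0.704/√20.01) = 0.2580/(0.2580 + 0.1574) = 0.621.

0.621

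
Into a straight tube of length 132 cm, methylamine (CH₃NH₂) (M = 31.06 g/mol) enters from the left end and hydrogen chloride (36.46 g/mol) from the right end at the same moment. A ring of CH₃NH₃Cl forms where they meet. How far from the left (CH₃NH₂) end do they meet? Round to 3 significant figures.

Distances travelled in equal time are proportional to diffusion rates, so d_CH₃NH₂/d_HCl = √(M_HCl/M_CH₃NH₂) = √(36.46/31.06) = 1.083.
With d_CH₃NH₂ + d_HCl = 132 cm, d_HCl = 132/(1 + 1.083) = 63.36 cm.
d_CH₃NH₂ = 132 − 63.36 = 68.6 cm.

68.6 cm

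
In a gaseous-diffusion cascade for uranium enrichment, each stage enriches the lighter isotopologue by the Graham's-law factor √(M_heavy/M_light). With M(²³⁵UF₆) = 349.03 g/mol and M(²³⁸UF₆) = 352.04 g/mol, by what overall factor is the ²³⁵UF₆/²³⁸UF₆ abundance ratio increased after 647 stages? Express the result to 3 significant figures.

16.1

Each stage multiplies the ratio by α = √(352.04/349.03), so after 647 stages the overall factor is α^647 = (352.04/349.03)^(647/2).
= 1.00862^(647/2) = 16.1.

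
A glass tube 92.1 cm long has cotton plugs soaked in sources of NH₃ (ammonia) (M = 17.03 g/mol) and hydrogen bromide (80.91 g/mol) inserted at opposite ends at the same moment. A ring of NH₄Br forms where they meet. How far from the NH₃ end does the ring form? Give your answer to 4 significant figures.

Distances travelled in equal time are proportional to diffusion rates, so d_NH₃/d_HBr = √(M_HBr/M_NH₃) = √(80.91/17.03) = 2.180.
With d_NH₃ + d_HBr = 92.1 cm, d_HBr = 92.1/(1 + 2.180) = 28.97 cm.
d_NH₃ = 92.1 − 28.97 = 63.13 cm.

63.13 cm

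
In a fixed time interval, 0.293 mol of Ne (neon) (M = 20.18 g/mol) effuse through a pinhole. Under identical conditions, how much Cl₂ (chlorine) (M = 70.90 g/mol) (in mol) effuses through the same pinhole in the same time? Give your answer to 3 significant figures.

Since effusion rate ∝ 1/√M, rate_Cl₂/rate_Ne = √(M_Ne/M_Cl₂) = √(20.18/70.90) = √0.2846 = 0.5335.
So the amount for Cl₂ is 0.293 × 0.5335 = 0.156 mol.

0.156 mol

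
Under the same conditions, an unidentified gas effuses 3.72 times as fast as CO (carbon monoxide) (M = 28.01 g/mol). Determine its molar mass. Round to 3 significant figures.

2.02 g/mol

By Graham's law, rate_X/rate_CO = √(M_CO/M_X).
3.72 = √(28.01/M_X)
M_X = 28.01 / 3.72² = 28.01 / 13.84 = 2.02 g/mol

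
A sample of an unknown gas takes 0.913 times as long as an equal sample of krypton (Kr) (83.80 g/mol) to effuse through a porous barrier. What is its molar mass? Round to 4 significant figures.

69.85 g/mol

Since effusion rate ∝ 1/√M, t_X/t_Kr = √(M_X/M_Kr).
0.913 = √(M_X/83.80)
M_X = 83.80 × 0.913² = 83.80 × 0.8336 = 69.85 g/mol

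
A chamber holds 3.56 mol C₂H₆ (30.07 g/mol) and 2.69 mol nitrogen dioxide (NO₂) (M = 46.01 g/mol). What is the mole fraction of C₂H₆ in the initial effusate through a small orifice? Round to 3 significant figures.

Each component's effusion rate ∝ (its partial pressure)·(1/√M) ∝ n_i/√M_i.
So x_C₂H₆ in the escaping gas = (n_C₂H₆/√M_C₂H₆) / Σ(n_i/√M_i)
= (3.56/√30.07) / (3.56/√30.07 + 2.69/√46.01) = 0.6492/(0.6492 + 0.3966) = 0.621.

0.621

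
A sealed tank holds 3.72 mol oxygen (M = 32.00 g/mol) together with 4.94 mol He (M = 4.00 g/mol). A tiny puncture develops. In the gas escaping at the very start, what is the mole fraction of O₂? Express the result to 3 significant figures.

Rate_i ∝ x_i/√M_i (Graham's law weighted by mole fraction), so the effusate composition follows n_i/√M_i.
x_O₂(eff) = (n_O₂/√M_O₂) / (n_O₂/√M_O₂ + n_He/√M_He)
= (3.72/√32.00) / (3.72/√32.00 + 4.94/√4.00) = 0.6576/(0.6576 + 2.470) = 0.210.

0.210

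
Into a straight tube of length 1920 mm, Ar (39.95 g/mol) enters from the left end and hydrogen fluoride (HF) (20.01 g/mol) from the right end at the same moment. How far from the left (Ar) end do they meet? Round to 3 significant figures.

Graham's law gives d_Ar/d_HF = rate_Ar/rate_HF = √(M_HF/M_Ar) = √(20.01/39.95) = 0.7077.
With d_Ar + d_HF = 1920 mm, d_HF = 1920/(1 + 0.7077) = 1124 mm.
d_Ar = 1920 − 1124 = 796 mm.

796 mm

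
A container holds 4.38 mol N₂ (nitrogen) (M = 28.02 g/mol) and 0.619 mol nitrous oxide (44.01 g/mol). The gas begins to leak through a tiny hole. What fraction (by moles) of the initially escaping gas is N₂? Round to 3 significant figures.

Rate_i ∝ x_i/√M_i (Graham's law weighted by mole fraction), so the effusate composition follows n_i/√M_i.
x_N₂(eff) = (n_N₂/√M_N₂) / (n_N₂/√M_N₂ + n_N₂O/√M_N₂O)
= (4.38/√28.02) / (4.38/√28.02 + 0.619/√44.01) = 0.8274/(0.8274 + 0.09331) = 0.899.

0.899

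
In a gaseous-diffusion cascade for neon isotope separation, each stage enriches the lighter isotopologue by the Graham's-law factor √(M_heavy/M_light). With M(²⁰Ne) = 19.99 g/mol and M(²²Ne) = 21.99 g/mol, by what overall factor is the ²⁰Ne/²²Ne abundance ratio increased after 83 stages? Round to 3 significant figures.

52.3

Overall factor = α^83 with α = √(21.99/19.99), i.e. (21.99/19.99)^(83/2).
= 1.10005^(83/2) = 52.3.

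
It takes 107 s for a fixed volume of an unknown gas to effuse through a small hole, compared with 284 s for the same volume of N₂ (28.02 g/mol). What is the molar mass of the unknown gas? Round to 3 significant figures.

3.98 g/mol

Since effusion rate ∝ 1/√M, t_X/t_N₂ = √(M_X/M_N₂).
107/284 = 0.3768 = √(M_X/28.02)
M_X = 28.02 × 0.3768² = 28.02 × 0.1419 = 3.98 g/mol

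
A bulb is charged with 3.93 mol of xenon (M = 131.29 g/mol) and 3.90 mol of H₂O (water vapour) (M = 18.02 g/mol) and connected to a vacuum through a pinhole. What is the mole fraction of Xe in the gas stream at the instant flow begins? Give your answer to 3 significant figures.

0.272

Rate_i ∝ x_i/√M_i (Graham's law weighted by mole fraction), so the effusate composition follows n_i/√M_i.
So x_Xe in the escaping gas = (n_Xe/√M_Xe) / Σ(n_i/√M_i)
= (3.93/√131.29) / (3.93/√131.29 + 3.90/√18.02) = 0.3430/(0.3430 + 0.9187) = 0.272.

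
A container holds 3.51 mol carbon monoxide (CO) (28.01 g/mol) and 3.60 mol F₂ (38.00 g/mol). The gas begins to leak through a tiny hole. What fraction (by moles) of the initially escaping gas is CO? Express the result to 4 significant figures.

0.5318

Rate_i ∝ x_i/√M_i (Graham's law weighted by mole fraction), so the effusate composition follows n_i/√M_i.
Mole fraction of CO in the effusate = (n_CO/√M_CO) / (n_CO/√M_CO + n_F₂/√M_F₂)
= (3.51/√28.01) / (3.51/√28.01 + 3.60/√38.00) = 0.6632/(0.6632 + 0.5840) = 0.5318.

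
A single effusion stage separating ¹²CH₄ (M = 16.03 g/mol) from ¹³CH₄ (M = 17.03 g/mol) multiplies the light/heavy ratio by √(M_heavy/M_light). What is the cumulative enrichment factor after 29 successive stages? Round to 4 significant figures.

2.405

Each stage multiplies the ratio by α = √(17.03/16.03), so after 29 stages the overall factor is α^29 = (17.03/16.03)^(29/2).
= 1.06238^(29/2) = 2.405.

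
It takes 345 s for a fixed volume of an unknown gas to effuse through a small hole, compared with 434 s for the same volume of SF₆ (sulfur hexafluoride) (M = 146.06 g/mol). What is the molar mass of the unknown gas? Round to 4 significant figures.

Since effusion rate ∝ 1/√M, t_X/t_SF₆ = √(M_X/M_SF₆).
345/434 = 0.7949 = √(M_X/146.06)
M_X = 146.06 × 0.7949² = 146.06 × 0.6319 = 92.30 g/mol

92.30 g/mol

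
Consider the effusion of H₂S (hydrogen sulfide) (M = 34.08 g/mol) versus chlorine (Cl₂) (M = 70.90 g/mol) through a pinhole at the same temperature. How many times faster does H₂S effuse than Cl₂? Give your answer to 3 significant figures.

1.44

Using Graham's law: rate_H₂S/rate_Cl₂ = √(M_Cl₂/M_H₂S) = √(70.90/34.08) = √2.080 = 1.44.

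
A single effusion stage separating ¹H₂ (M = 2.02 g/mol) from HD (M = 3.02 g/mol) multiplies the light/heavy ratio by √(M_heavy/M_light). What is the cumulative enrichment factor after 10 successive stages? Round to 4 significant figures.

7.469

After 10 stages the ratio has grown by (√(3.02/2.02))^10 = (3.02/2.02)^(10/2).
= 1.49505^5 = 7.469.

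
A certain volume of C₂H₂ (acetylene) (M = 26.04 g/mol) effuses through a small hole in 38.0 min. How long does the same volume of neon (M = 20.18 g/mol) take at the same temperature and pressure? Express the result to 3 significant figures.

33.5 min

From Graham's law, t_Ne/t_C₂H₂ = √(M_Ne/M_C₂H₂) = √(20.18/26.04) = √0.7750 = 0.8803.
So the time for Ne is 38.0 × 0.8803 = 33.5 min.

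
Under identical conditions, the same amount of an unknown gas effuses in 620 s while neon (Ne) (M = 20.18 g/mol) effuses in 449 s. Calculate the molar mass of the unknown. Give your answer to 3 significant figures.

38.5 g/mol

Using Graham's law: t_X/t_Ne = √(M_X/M_Ne).
620/449 = 1.381 = √(M_X/20.18)
M_X = 20.18 × 1.381² = 20.18 × 1.907 = 38.5 g/mol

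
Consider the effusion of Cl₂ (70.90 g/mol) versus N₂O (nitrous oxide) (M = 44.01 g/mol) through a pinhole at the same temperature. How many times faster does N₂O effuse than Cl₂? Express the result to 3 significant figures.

Using Graham's law: rate_N₂O/rate_Cl₂ = √(M_Cl₂/M_N₂O) = √(70.90/44.01) = √1.611 = 1.27.

1.27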